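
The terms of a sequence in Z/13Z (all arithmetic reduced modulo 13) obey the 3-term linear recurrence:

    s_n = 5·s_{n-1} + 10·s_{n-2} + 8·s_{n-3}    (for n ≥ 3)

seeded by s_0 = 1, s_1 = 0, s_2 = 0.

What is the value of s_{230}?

s_3 = 5·0 + 10·0 + 8·1 = 8
s_4 = 5·8 + 10·0 + 8·0 = 1
s_5 = 5·1 + 10·8 + 8·0 = 7
s_6 = 5·7 + 10·1 + 8·8 = 5
s_7 = 5·5 + 10·7 + 8·1 = 12
s_8 = 5·12 + 10·5 + 8·7 = 10
s_9 = 5·10 + 10·12 + 8·5 = 2
s_10 = 5·2 + 10·10 + 8·12 = 11
s_11 = 5·11 + 10·2 + 8·10 = 12
s_12 = 5·12 + 10·11 + 8·2 = 4
s_13 = 5·4 + 10·12 + 8·11 = 7
s_14 = 5·7 + 10·4 + 8·12 = 2
s_15 = 5·2 + 10·7 + 8·4 = 8
s_16 = 5·8 + 10·2 + 8·7 = 12
s_17 = 5·12 + 10·8 + 8·2 = 0
s_18 = 5·0 + 10·12 + 8·8 = 2
s_19 = 5·2 + 10·0 + 8·12 = 2
s_20 = 5·2 + 10·2 + 8·0 = 4
s_21 = 5·4 + 10·2 + 8·2 = 4
s_22 = 5·4 + 10·4 + 8·2 = 11
s_23 = 5·11 + 10·4 + 8·4 = 10
s_24 = 5·10 + 10·11 + 8·4 = 10
s_25 = 5·10 + 10·10 + 8·11 = 4
s_26 = 5·4 + 10·10 + 8·10 = 5
s_27 = 5·5 + 10·4 + 8·10 = 2
s_28 = 5·2 + 10·5 + 8·4 = 1
s_29 = 5·1 + 10·2 + 8·5 = 0
s_30 = 5·0 + 10·1 + 8·2 = 0
(s_28, s_29, s_30) = (1, 0, 0) = (s_0, s_1, s_2), so the sequence has period 28.
230 ≡ 6 (mod 28), hence s_230 = s_6 = 5.

5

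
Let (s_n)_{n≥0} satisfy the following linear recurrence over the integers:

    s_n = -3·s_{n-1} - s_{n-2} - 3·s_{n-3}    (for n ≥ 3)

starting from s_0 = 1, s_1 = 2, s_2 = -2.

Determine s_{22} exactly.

-3138105962

s_3 = -3·-2 + -1·2 + -3·1 = 1
s_4 = -3·1 + -1·-2 + -3·2 = -7
s_5 = -3·-7 + -1·1 + -3·-2 = 26
s_6 = -3·26 + -1·-7 + -3·1 = -74
s_7 = -3·-74 + -1·26 + -3·-7 = 217
s_8 = -3·217 + -1·-74 + -3·26 = -655
s_9 = -3·-655 + -1·217 + -3·-74 = 1970
s_10 = -3·1970 + -1·-655 + -3·217 = -5906
s_11 = -3·-5906 + -1·1970 + -3·-655 = 17713
s_12 = -3·17713 + -1·-5906 + -3·1970 = -53143
s_13 = -3·-53143 + -1·17713 + -3·-5906 = 159434
s_14 = -3·159434 + -1·-53143 + -3·17713 = -478298
s_15 = -3·-478298 + -1·159434 + -3·-53143 = 1434889
s_16 = -3·1434889 + -1·-478298 + -3·159434 = -4304671
s_17 = -3·-4304671 + -1·1434889 + -3·-478298 = 12914018
s_18 = -3·12914018 + -1·-4304671 + -3·1434889 = -38742050
s_19 = -3·-38742050 + -1·12914018 + -3·-4304671 = 116226145
s_20 = -3·116226145 + -1·-38742050 + -3·12914018 = -348678439
s_21 = -3·-348678439 + -1·116226145 + -3·-38742050 = 1046035322
s_22 = -3·1046035322 + -1·-348678439 + -3·116226145 = -3138105962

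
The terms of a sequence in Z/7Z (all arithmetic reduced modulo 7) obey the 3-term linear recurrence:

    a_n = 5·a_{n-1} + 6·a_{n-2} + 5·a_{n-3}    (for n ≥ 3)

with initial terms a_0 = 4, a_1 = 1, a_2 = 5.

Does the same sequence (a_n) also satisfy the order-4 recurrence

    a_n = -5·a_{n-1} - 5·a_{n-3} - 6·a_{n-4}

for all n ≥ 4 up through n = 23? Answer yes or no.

Terms a_0..a_23: 4, 1, 5, 2, 3, 3, 1, 3, 1, 0, 0, 5, 4, 1, 5, 2, 3, 3, 1, 3, 1, 0, 0, 5
n=4: candidate gives 3, actual a_4 = 3 ✓
n=5: candidate gives 3, actual a_5 = 3 ✓
n=6: candidate gives 1, actual a_6 = 1 ✓
n=7: candidate gives 3, actual a_7 = 3 ✓
n=8: candidate gives 1, actual a_8 = 1 ✓
n=9: candidate gives 0, actual a_9 = 0 ✓
n=10: candidate gives 0, actual a_10 = 0 ✓
n=11: candidate gives 5, actual a_11 = 5 ✓
n=12: candidate gives 4, actual a_12 = 4 ✓
n=13: candidate gives 1, actual a_13 = 1 ✓
n=14: candidate gives 5, actual a_14 = 5 ✓
n=15: candidate gives 2, actual a_15 = 2 ✓
n=16: candidate gives 3, actual a_16 = 3 ✓
n=17: candidate gives 3, actual a_17 = 3 ✓
n=18: candidate gives 1, actual a_18 = 1 ✓
n=19: candidate gives 3, actual a_19 = 3 ✓
n=20: candidate gives 1, actual a_20 = 1 ✓
n=21: candidate gives 0, actual a_21 = 0 ✓
n=22: candidate gives 0, actual a_22 = 0 ✓
n=23: candidate gives 5, actual a_23 = 5 ✓

yes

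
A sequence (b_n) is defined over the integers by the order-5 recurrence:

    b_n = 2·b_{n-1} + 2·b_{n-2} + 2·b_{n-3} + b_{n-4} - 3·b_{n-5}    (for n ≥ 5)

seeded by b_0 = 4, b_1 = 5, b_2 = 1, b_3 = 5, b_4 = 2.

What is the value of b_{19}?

b_5 = 2·2 + 2·5 + 2·1 + 1·5 + -3·4 = 9
b_6 = 2·9 + 2·2 + 2·5 + 1·1 + -3·5 = 18
b_7 = 2·18 + 2·9 + 2·2 + 1·5 + -3·1 = 60
b_8 = 2·60 + 2·18 + 2·9 + 1·2 + -3·5 = 161
b_9 = 2·161 + 2·60 + 2·18 + 1·9 + -3·2 = 481
b_10 = 2·481 + 2·161 + 2·60 + 1·18 + -3·9 = 1395
b_11 = 2·1395 + 2·481 + 2·161 + 1·60 + -3·18 = 4080
b_12 = 2·4080 + 2·1395 + 2·481 + 1·161 + -3·60 = 11893
b_13 = 2·11893 + 2·4080 + 2·1395 + 1·481 + -3·161 = 34734
b_14 = 2·34734 + 2·11893 + 2·4080 + 1·1395 + -3·481 = 101366
b_15 = 2·101366 + 2·34734 + 2·11893 + 1·4080 + -3·1395 = 295881
b_16 = 2·295881 + 2·101366 + 2·34734 + 1·11893 + -3·4080 = 863615
b_17 = 2·863615 + 2·295881 + 2·101366 + 1·34734 + -3·11893 = 2520779
b_18 = 2·2520779 + 2·863615 + 2·295881 + 1·101366 + -3·34734 = 7357714
b_19 = 2·7357714 + 2·2520779 + 2·863615 + 1·295881 + -3·101366 = 21475999

21475999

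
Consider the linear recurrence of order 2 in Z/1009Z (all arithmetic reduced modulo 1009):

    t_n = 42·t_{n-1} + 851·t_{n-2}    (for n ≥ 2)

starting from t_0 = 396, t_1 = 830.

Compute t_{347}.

452

t_2 = 42·830 + 851·396 = 544
t_3 = 42·544 + 851·830 = 680
t_4 = 42·680 + 851·544 = 121
t_5 = 42·121 + 851·680 = 560
t_6 = 42·560 + 851·121 = 366
t_7 = 42·366 + 851·560 = 549
Continuing the recurrence:
  t_8 = 545;  t_9 = 724;  t_10 = 802;  t_11 = 12;  t_12 = 922;  t_13 = 504
  t_14 = 608;  t_15 = 390;  t_16 = 27;  t_17 = 54;  t_18 = 20;  t_19 = 380
  t_20 = 692;  t_21 = 303;  t_22 = 254;  t_23 = 127;  t_24 = 517;  t_25 = 639
  t_26 = 647;  t_27 = 878;  t_28 = 235;  t_29 = 298;  t_30 = 611;  t_31 = 776
  t_32 = 630;  t_33 = 716;  t_34 = 153;  t_35 = 252;  t_36 = 536;  t_37 = 858
  t_38 = 789;  t_39 = 492;  t_40 = 938;  t_41 = 2;  t_42 = 203;  t_43 = 138
  t_44 = 965;  t_45 = 564;  t_46 = 370;  t_47 = 85;  t_48 = 605;  t_49 = 881
  t_50 = 943;  t_51 = 299;  t_52 = 788;  t_53 = 989;  t_54 = 781;  t_55 = 647
  t_56 = 640;  t_57 = 329;  t_58 = 481;  t_59 = 508;  t_60 = 833;  t_61 = 127
  t_62 = 854;  t_63 = 667;  t_64 = 36;  t_65 = 53;  t_66 = 574;  t_67 = 599
  t_68 = 51;  t_69 = 328;  t_70 = 673;  t_71 = 658;  t_72 = 4;  t_73 = 131
  t_74 = 834;  t_75 = 204;  t_76 = 903;  t_77 = 649;  t_78 = 619;  t_79 = 140
  t_80 = 906;  t_81 = 797;  t_82 = 307;  t_83 = 985;  t_84 = 936;  t_85 = 726
  t_86 = 657;  t_87 = 669;  t_88 = 976;  t_89 = 875;  t_90 = 595;  t_91 = 757
  t_92 = 342;  t_93 = 703;  t_94 = 715;  t_95 = 685;  t_96 = 556;  t_97 = 887
  t_98 = 865;  t_99 = 111;  t_100 = 171;  t_101 = 743;  t_102 = 152;  t_103 = 989
  t_104 = 369;  t_105 = 496;  t_106 = 872;  t_107 = 634;  t_108 = 851;  t_109 = 146
  t_110 = 826;  t_111 = 525;  t_112 = 514;  t_113 = 187;  t_114 = 299;  t_115 = 165
  t_116 = 48;  t_117 = 162;  t_118 = 229;  t_119 = 166;  t_120 = 51;  t_121 = 130
  t_122 = 429;  t_123 = 505;  t_124 = 851;  t_125 = 348;  t_126 = 229;  t_127 = 39
  t_128 = 771;  t_129 = 995;  t_130 = 692;  t_131 = 1006;  t_132 = 519;  t_133 = 74
  t_134 = 817;  t_135 = 424;  t_136 = 721;  t_137 = 623;  t_138 = 31;  t_139 = 741
  t_140 = 999;  t_141 = 555;  t_142 = 674;  t_143 = 149;  t_144 = 666;  t_145 = 394
  t_146 = 112;  t_147 = 974;  t_148 = 5;  t_149 = 695;  t_150 = 148;  t_151 = 333
  t_152 = 692;  t_153 = 666;  t_154 = 365;  t_155 = 912;  t_156 = 814;  t_157 = 73
  t_158 = 579;  t_159 = 676;  t_160 = 477;  t_161 = 0;  t_162 = 309;  t_163 = 870
  t_164 = 835;  t_165 = 528;  t_166 = 227;  t_167 = 776;  t_168 = 762;  t_169 = 206
  t_170 = 255;  t_171 = 360;  t_172 = 55;  t_173 = 925;  t_174 = 899;  t_175 = 580
  t_176 = 371;  t_177 = 626;  t_178 = 971;  t_179 = 396;  t_180 = 438;  t_181 = 224
  t_182 = 744;  t_183 = 901;  t_184 = 1;  t_185 = 962;  t_186 = 895;  t_187 = 620
  t_188 = 665;  t_189 = 600;  t_190 = 850;  t_191 = 431;  t_192 = 846;  t_193 = 731
  t_194 = 961;  t_195 = 539;  t_196 = 961;  t_197 = 605;  t_198 = 706;  t_199 = 656
  t_200 = 760;  t_201 = 920;  t_202 = 289;  t_203 = 975;  t_204 = 333;  t_205 = 187
  t_206 = 645;  t_207 = 571;  t_208 = 774;  t_209 = 812;  t_210 = 604;  t_211 = 999
  t_212 = 3;  t_213 = 697;  t_214 = 548;  t_215 = 673;  t_216 = 204;  t_217 = 107
  t_218 = 514;  t_219 = 646;  t_220 = 406;  t_221 = 749;  t_222 = 607;  t_223 = 989
  t_224 = 118;  t_225 = 44;  t_226 = 357;  t_227 = 979;  t_228 = 856;  t_229 = 332
  t_230 = 785;  t_231 = 694;  t_232 = 973;  t_233 = 835;  t_234 = 398;  t_235 = 821
  t_236 = 859;  t_237 = 197;  t_238 = 695;  t_239 = 82;  t_240 = 588;  t_241 = 641
  t_242 = 612;  t_243 = 101;  t_244 = 374;  t_245 = 759;  t_246 = 29;  t_247 = 358
  t_248 = 364;  t_249 = 93;  t_250 = 880;  t_251 = 68;  t_252 = 31;  t_253 = 648
  t_254 = 120;  t_255 = 529;  t_256 = 231;  t_257 = 786;  t_258 = 550;  t_259 = 821
  t_260 = 50;  t_261 = 525;  t_262 = 24;  t_263 = 796;  t_264 = 379;  t_265 = 131
  t_266 = 106;  t_267 = 907;  t_268 = 157;  t_269 = 512;  t_270 = 734;  t_271 = 382
  t_272 = 972;  t_273 = 648;  t_274 = 774;  t_275 = 754;  t_276 = 186;  t_277 = 679
  t_278 = 139;  t_279 = 465;  t_280 = 595;  t_281 = 961;  t_282 = 838;  t_283 = 402
  t_284 = 515;  t_285 = 492;  t_286 = 843;  t_287 = 48;  t_288 = 1001;  t_289 = 152
  t_290 = 585;  t_291 = 554;  t_292 = 459;  t_293 = 358;  t_294 = 27;  t_295 = 65
  t_296 = 482;  t_297 = 893;  t_298 = 701;  t_299 = 347;  t_300 = 680;  t_301 = 977
  t_302 = 188;  t_303 = 844;  t_304 = 699;  t_305 = 942;  t_306 = 761;  t_307 = 170
  t_308 = 919;  t_309 = 639;  t_310 = 698;  t_311 = 1002;  t_312 = 412;  t_313 = 248
  t_314 = 815;  t_315 = 91;  t_316 = 168;  t_317 = 750;  t_318 = 920;  t_319 = 860
  t_320 = 741;  t_321 = 178;  t_322 = 379;  t_323 = 911;  t_324 = 578;  t_325 = 409
  t_326 = 520;  t_327 = 605;  t_328 = 763;  t_329 = 23;  t_330 = 483;  t_331 = 508
  t_332 = 517;  t_333 = 981;  t_334 = 885;  t_335 = 225;  t_336 = 790;  t_337 = 657
  t_338 = 647;  t_339 = 52;  t_340 = 858;  t_341 = 577;  t_342 = 669;  t_343 = 499
  t_344 = 12;  t_345 = 364
t_346 = 42·364 + 851·12 = 275
t_347 = 42·275 + 851·364 = 452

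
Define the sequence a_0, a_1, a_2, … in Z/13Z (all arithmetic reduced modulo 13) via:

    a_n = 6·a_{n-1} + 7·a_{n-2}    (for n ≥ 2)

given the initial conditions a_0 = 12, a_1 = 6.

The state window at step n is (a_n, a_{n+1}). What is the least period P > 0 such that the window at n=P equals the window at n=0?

12

n=0: window = (12, 6)
n=1: window = (6, 3)
n=2: window = (3, 8)
n=3: window = (8, 4)
n=4: window = (4, 2)
n=5: window = (2, 1)
n=6: window = (1, 7)
n=7: window = (7, 10)
n=8: window = (10, 5)
n=9: window = (5, 9)
n=10: window = (9, 11)
n=11: window = (11, 12)
n=12: window = (12, 6)
window at n=12 equals window at n=0 → period = 12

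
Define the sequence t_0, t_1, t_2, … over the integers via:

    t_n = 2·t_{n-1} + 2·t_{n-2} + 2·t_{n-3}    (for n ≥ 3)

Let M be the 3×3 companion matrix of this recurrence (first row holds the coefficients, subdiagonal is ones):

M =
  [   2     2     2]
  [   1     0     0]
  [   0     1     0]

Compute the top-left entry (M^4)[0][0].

(M^4)[0][0] is the top entry after applying M 4 times to the unit state (1, 0, 0). Equivalently it is h_{6} for the auxiliary sequence (h_n) obeying the same recurrence with h_2 = 1 and h_i = 0 for 0 ≤ i < 2:
h_3 = 2·1 + 2·0 + 2·0 = 2
h_4 = 2·2 + 2·1 + 2·0 = 6
h_5 = 2·6 + 2·2 + 2·1 = 18
h_6 = 2·18 + 2·6 + 2·2 = 52

52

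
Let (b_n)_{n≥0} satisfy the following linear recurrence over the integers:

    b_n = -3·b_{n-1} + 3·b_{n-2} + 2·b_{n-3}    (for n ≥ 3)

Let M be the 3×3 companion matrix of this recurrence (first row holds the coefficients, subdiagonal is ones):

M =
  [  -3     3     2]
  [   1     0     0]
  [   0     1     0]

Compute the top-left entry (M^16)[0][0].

944709687

(M^16)[0][0] is the top entry after applying M 16 times to the unit state (1, 0, 0). Equivalently it is h_{18} for the auxiliary sequence (h_n) obeying the same recurrence with h_2 = 1 and h_i = 0 for 0 ≤ i < 2:
h_3 = -3·1 + 3·0 + 2·0 = -3
h_4 = -3·-3 + 3·1 + 2·0 = 12
h_5 = -3·12 + 3·-3 + 2·1 = -43
h_6 = -3·-43 + 3·12 + 2·-3 = 159
h_7 = -3·159 + 3·-43 + 2·12 = -582
h_8 = -3·-582 + 3·159 + 2·-43 = 2137
h_9 = -3·2137 + 3·-582 + 2·159 = -7839
h_10 = -3·-7839 + 3·2137 + 2·-582 = 28764
h_11 = -3·28764 + 3·-7839 + 2·2137 = -105535
h_12 = -3·-105535 + 3·28764 + 2·-7839 = 387219
h_13 = -3·387219 + 3·-105535 + 2·28764 = -1420734
h_14 = -3·-1420734 + 3·387219 + 2·-105535 = 5212789
h_15 = -3·5212789 + 3·-1420734 + 2·387219 = -19126131
h_16 = -3·-19126131 + 3·5212789 + 2·-1420734 = 70175292
h_17 = -3·70175292 + 3·-19126131 + 2·5212789 = -257478691
h_18 = -3·-257478691 + 3·70175292 + 2·-19126131 = 944709687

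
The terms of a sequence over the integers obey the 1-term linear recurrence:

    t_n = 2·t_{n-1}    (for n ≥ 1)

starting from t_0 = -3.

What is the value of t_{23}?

-25165824

t_1 = 2·-3 = -6
t_2 = 2·-6 = -12
t_3 = 2·-12 = -24
t_4 = 2·-24 = -48
t_5 = 2·-48 = -96
t_6 = 2·-96 = -192
t_7 = 2·-192 = -384
t_8 = 2·-384 = -768
t_9 = 2·-768 = -1536
t_10 = 2·-1536 = -3072
t_11 = 2·-3072 = -6144
t_12 = 2·-6144 = -12288
t_13 = 2·-12288 = -24576
t_14 = 2·-24576 = -49152
t_15 = 2·-49152 = -98304
t_16 = 2·-98304 = -196608
t_17 = 2·-196608 = -393216
t_18 = 2·-393216 = -786432
t_19 = 2·-786432 = -1572864
t_20 = 2·-1572864 = -3145728
t_21 = 2·-3145728 = -6291456
t_22 = 2·-6291456 = -12582912
t_23 = 2·-12582912 = -25165824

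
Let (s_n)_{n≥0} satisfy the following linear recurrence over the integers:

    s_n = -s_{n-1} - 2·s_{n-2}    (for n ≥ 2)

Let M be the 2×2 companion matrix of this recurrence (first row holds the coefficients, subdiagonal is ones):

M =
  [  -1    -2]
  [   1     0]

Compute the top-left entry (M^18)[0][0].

(M^18)[0][0] is the top entry after applying M 18 times to the unit state (1, 0). Equivalently it is h_{19} for the auxiliary sequence (h_n) obeying the same recurrence with h_1 = 1 and h_i = 0 for 0 ≤ i < 1:
h_2 = -1·1 + -2·0 = -1
h_3 = -1·-1 + -2·1 = -1
h_4 = -1·-1 + -2·-1 = 3
h_5 = -1·3 + -2·-1 = -1
h_6 = -1·-1 + -2·3 = -5
h_7 = -1·-5 + -2·-1 = 7
h_8 = -1·7 + -2·-5 = 3
h_9 = -1·3 + -2·7 = -17
h_10 = -1·-17 + -2·3 = 11
h_11 = -1·11 + -2·-17 = 23
h_12 = -1·23 + -2·11 = -45
h_13 = -1·-45 + -2·23 = -1
h_14 = -1·-1 + -2·-45 = 91
h_15 = -1·91 + -2·-1 = -89
h_16 = -1·-89 + -2·91 = -93
h_17 = -1·-93 + -2·-89 = 271
h_18 = -1·271 + -2·-93 = -85
h_19 = -1·-85 + -2·271 = -457

-457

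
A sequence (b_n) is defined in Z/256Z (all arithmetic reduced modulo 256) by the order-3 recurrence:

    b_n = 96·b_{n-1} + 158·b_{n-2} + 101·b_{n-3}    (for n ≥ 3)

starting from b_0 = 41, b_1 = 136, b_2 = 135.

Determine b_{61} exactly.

184

b_3 = 96·135 + 158·136 + 101·41 = 189
b_4 = 96·189 + 158·135 + 101·136 = 218
b_5 = 96·218 + 158·189 + 101·135 = 169
b_6 = 96·169 + 158·218 + 101·189 = 125
b_7 = 96·125 + 158·169 + 101·218 = 48
b_8 = 96·48 + 158·125 + 101·169 = 211
b_9 = 96·211 + 158·48 + 101·125 = 17
b_10 = 96·17 + 158·211 + 101·48 = 138
b_11 = 96·138 + 158·17 + 101·211 = 125
b_12 = 96·125 + 158·138 + 101·17 = 193
b_13 = 96·193 + 158·125 + 101·138 = 248
b_14 = 96·248 + 158·193 + 101·125 = 111
b_15 = 96·111 + 158·248 + 101·193 = 213
b_16 = 96·213 + 158·111 + 101·248 = 58
b_17 = 96·58 + 158·213 + 101·111 = 1
b_18 = 96·1 + 158·58 + 101·213 = 53
b_19 = 96·53 + 158·1 + 101·58 = 96
b_20 = 96·96 + 158·53 + 101·1 = 27
b_21 = 96·27 + 158·96 + 101·53 = 73
b_22 = 96·73 + 158·27 + 101·96 = 234
b_23 = 96·234 + 158·73 + 101·27 = 117
b_24 = 96·117 + 158·234 + 101·73 = 25
b_25 = 96·25 + 158·117 + 101·234 = 232
b_26 = 96·232 + 158·25 + 101·117 = 151
b_27 = 96·151 + 158·232 + 101·25 = 173
b_28 = 96·173 + 158·151 + 101·232 = 154
b_29 = 96·154 + 158·173 + 101·151 = 25
b_30 = 96·25 + 158·154 + 101·173 = 173
b_31 = 96·173 + 158·25 + 101·154 = 16
b_32 = 96·16 + 158·173 + 101·25 = 163
b_33 = 96·163 + 158·16 + 101·173 = 65
b_34 = 96·65 + 158·163 + 101·16 = 74
b_35 = 96·74 + 158·65 + 101·163 = 45
b_36 = 96·45 + 158·74 + 101·65 = 49
b_37 = 96·49 + 158·45 + 101·74 = 88
b_38 = 96·88 + 158·49 + 101·45 = 255
b_39 = 96·255 + 158·88 + 101·49 = 69
b_40 = 96·69 + 158·255 + 101·88 = 250
b_41 = 96·250 + 158·69 + 101·255 = 241
b_42 = 96·241 + 158·250 + 101·69 = 229
b_43 = 96·229 + 158·241 + 101·250 = 64
b_44 = 96·64 + 158·229 + 101·241 = 107
b_45 = 96·107 + 158·64 + 101·229 = 249
b_46 = 96·249 + 158·107 + 101·64 = 170
b_47 = 96·170 + 158·249 + 101·107 = 165
b_48 = 96·165 + 158·170 + 101·249 = 9
b_49 = 96·9 + 158·165 + 101·170 = 72
b_50 = 96·72 + 158·9 + 101·165 = 167
b_51 = 96·167 + 158·72 + 101·9 = 157
b_52 = 96·157 + 158·167 + 101·72 = 90
b_53 = 96·90 + 158·157 + 101·167 = 137
b_54 = 96·137 + 158·90 + 101·157 = 221
b_55 = 96·221 + 158·137 + 101·90 = 240
b_56 = 96·240 + 158·221 + 101·137 = 115
b_57 = 96·115 + 158·240 + 101·221 = 113
b_58 = 96·113 + 158·115 + 101·240 = 10
b_59 = 96·10 + 158·113 + 101·115 = 221
b_60 = 96·221 + 158·10 + 101·113 = 161
b_61 = 96·161 + 158·221 + 101·10 = 184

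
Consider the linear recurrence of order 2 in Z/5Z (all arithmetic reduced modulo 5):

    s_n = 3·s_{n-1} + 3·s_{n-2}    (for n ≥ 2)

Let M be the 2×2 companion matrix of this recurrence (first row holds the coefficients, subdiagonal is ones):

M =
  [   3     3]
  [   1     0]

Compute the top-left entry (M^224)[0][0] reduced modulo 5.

1

(M^224)[0][0] is the top entry after applying M 224 times to the unit state (1, 0). Equivalently it is h_{225} for the auxiliary sequence (h_n) obeying the same recurrence with h_1 = 1 and h_i = 0 for 0 ≤ i < 1:
h_2 = 3·1 + 3·0 = 3
h_3 = 3·3 + 3·1 = 2
h_4 = 3·2 + 3·3 = 0
h_5 = 3·0 + 3·2 = 1
(h_4, h_5) = (0, 1) = (h_0, h_1), so the sequence has period 4.
225 ≡ 1 (mod 4), hence h_225 = h_1 = 1.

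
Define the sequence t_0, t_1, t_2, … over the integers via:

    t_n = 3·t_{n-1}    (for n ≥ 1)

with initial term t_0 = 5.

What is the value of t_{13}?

7971615

t_1 = 3·5 = 15
t_2 = 3·15 = 45
t_3 = 3·45 = 135
t_4 = 3·135 = 405
t_5 = 3·405 = 1215
t_6 = 3·1215 = 3645
t_7 = 3·3645 = 10935
t_8 = 3·10935 = 32805
t_9 = 3·32805 = 98415
t_10 = 3·98415 = 295245
t_11 = 3·295245 = 885735
t_12 = 3·885735 = 2657205
t_13 = 3·2657205 = 7971615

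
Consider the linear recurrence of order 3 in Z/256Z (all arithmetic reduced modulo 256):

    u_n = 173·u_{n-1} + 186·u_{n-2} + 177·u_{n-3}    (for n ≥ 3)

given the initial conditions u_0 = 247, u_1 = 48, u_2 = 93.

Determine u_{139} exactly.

39

u_3 = 173·93 + 186·48 + 177·247 = 128
u_4 = 173·128 + 186·93 + 177·48 = 66
u_5 = 173·66 + 186·128 + 177·93 = 231
u_6 = 173·231 + 186·66 + 177·128 = 143
u_7 = 173·143 + 186·231 + 177·66 = 27
u_8 = 173·27 + 186·143 + 177·231 = 220
Continuing the recurrence:
  u_9 = 41;  u_10 = 56;  u_11 = 190;  u_12 = 111;  u_13 = 199;  u_14 = 127
  u_15 = 40;  u_16 = 229;  u_17 = 160;  u_18 = 42;  u_19 = 247;  u_20 = 15
  u_21 = 163;  u_22 = 212;  u_23 = 17;  u_24 = 56;  u_25 = 198;  u_26 = 63
  u_27 = 39;  u_28 = 7;  u_29 = 160;  u_30 = 45;  u_31 = 128;  u_32 = 210
  u_33 = 7;  u_34 = 207;  u_35 = 43;  u_36 = 76;  u_37 = 185;  u_38 = 248
  u_39 = 142;  u_40 = 15;  u_41 = 199;  u_42 = 143;  u_43 = 152;  u_44 = 53
  u_45 = 32;  u_46 = 58;  u_47 = 23;  u_48 = 207;  u_49 = 179;  u_50 = 68
  u_51 = 33;  u_52 = 120;  u_53 = 22;  u_54 = 223;  u_55 = 167;  u_56 = 23
  u_57 = 16;  u_58 = 253;  u_59 = 128;  u_60 = 98;  u_61 = 39;  u_62 = 15
  u_63 = 59;  u_64 = 188;  u_65 = 73;  u_66 = 184;  u_67 = 94;  u_68 = 175
  u_69 = 199;  u_70 = 159;  u_71 = 8;  u_72 = 133;  u_73 = 160;  u_74 = 74
  u_75 = 55;  u_76 = 143;  u_77 = 195;  u_78 = 180;  u_79 = 49;  u_80 = 184
  u_81 = 102;  u_82 = 127;  u_83 = 39;  u_84 = 39;  u_85 = 128;  u_86 = 205
  u_87 = 128;  u_88 = 242;  u_89 = 71;  u_90 = 79;  u_91 = 75;  u_92 = 44
  u_93 = 217;  u_94 = 120;  u_95 = 46;  u_96 = 79;  u_97 = 199;  u_98 = 175
  u_99 = 120;  u_100 = 213;  u_101 = 32;  u_102 = 90;  u_103 = 87;  u_104 = 79
  u_105 = 211;  u_106 = 36;  u_107 = 65;  u_108 = 248;  u_109 = 182;  u_110 = 31
  u_111 = 167;  u_112 = 55;  u_113 = 240;  u_114 = 157;  u_115 = 128;  u_116 = 130
  u_117 = 103;  u_118 = 143;  u_119 = 91;  u_120 = 156;  u_121 = 105;  u_122 = 56
  u_123 = 254;  u_124 = 239;  u_125 = 199;  u_126 = 191;  u_127 = 232;  u_128 = 37
  u_129 = 160;  u_130 = 106;  u_131 = 119;  u_132 = 15;  u_133 = 227;  u_134 = 148
  u_135 = 81;  u_136 = 56;  u_137 = 6
u_138 = 173·6 + 186·56 + 177·81 = 191
u_139 = 173·191 + 186·6 + 177·56 = 39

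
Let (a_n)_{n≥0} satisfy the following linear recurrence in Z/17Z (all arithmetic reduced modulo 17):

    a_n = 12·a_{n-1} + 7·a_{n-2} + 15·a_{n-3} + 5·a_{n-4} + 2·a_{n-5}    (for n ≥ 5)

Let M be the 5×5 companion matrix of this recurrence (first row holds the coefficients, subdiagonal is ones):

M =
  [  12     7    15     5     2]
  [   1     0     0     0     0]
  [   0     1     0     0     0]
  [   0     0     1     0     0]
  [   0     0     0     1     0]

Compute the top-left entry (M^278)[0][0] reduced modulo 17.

(M^278)[0][0] is the top entry after applying M 278 times to the unit state (1, 0, 0, 0, 0). Equivalently it is h_{282} for the auxiliary sequence (h_n) obeying the same recurrence with h_4 = 1 and h_i = 0 for 0 ≤ i < 4:
h_5 = 12·1 + 7·0 + 15·0 + 5·0 + 2·0 = 12
h_6 = 12·12 + 7·1 + 15·0 + 5·0 + 2·0 = 15
h_7 = 12·15 + 7·12 + 15·1 + 5·0 + 2·0 = 7
h_8 = 12·7 + 7·15 + 15·12 + 5·1 + 2·0 = 0
h_9 = 12·0 + 7·7 + 15·15 + 5·12 + 2·1 = 13
h_10 = 12·13 + 7·0 + 15·7 + 5·15 + 2·12 = 3
Continuing the recurrence:
  h_11 = 5;  h_12 = 1;  h_13 = 4;  h_14 = 1;  h_15 = 1;  h_16 = 9
  h_17 = 16;  h_18 = 11;  h_19 = 12;  h_20 = 15;  h_21 = 0;  h_22 = 15
  h_23 = 11;  h_24 = 13;  h_25 = 12;  h_26 = 16;  h_27 = 12;  h_28 = 13
  h_29 = 5;  h_30 = 10;  h_31 = 0;  h_32 = 13;  h_33 = 0;  h_34 = 15
  h_35 = 4;  h_36 = 14;  h_37 = 5;  h_38 = 4;  h_39 = 3;  h_40 = 13
  h_41 = 1;  h_42 = 8;  h_43 = 15;  h_44 = 16;  h_45 = 6;  h_46 = 9
  h_47 = 5;  h_48 = 0;  h_49 = 11;  h_50 = 9;  h_51 = 7;  h_52 = 16
  h_53 = 6;  h_54 = 16;  h_55 = 0;  h_56 = 7;  h_57 = 12;  h_58 = 13
  h_59 = 3;  h_60 = 2;  h_61 = 8;  h_62 = 6;  h_63 = 12;  h_64 = 16
  h_65 = 2;  h_66 = 5;  h_67 = 12;  h_68 = 7;  h_69 = 13;  h_70 = 6
  h_71 = 15;  h_72 = 0;  h_73 = 2;  h_74 = 16;  h_75 = 4;  h_76 = 16
  h_77 = 11;  h_78 = 14;  h_79 = 10;  h_80 = 12;  h_81 = 1;  h_82 = 15
  h_83 = 3;  h_84 = 15;  h_85 = 13;  h_86 = 9;  h_87 = 10;  h_88 = 0
  h_89 = 11;  h_90 = 13;  h_91 = 12;  h_92 = 12;  h_93 = 2;  h_94 = 1
  h_95 = 3;  h_96 = 4;  h_97 = 16;  h_98 = 2;  h_99 = 9;  h_100 = 14
  h_101 = 9;  h_102 = 9;  h_103 = 5;  h_104 = 6;  h_105 = 9;  h_106 = 16
  h_107 = 14;  h_108 = 13;  h_109 = 7;  h_110 = 7;  h_111 = 5;  h_112 = 1
  h_113 = 9;  h_114 = 1;  h_115 = 10;  h_116 = 5;  h_117 = 5;  h_118 = 13
  h_119 = 12;  h_120 = 15;  h_121 = 1;  h_122 = 15;  h_123 = 5;  h_124 = 7
  h_125 = 5;  h_126 = 6;  h_127 = 12;  h_128 = 0;  h_129 = 9;  h_130 = 5
  h_131 = 8;  h_132 = 1;  h_133 = 1;  h_134 = 12;  h_135 = 12;  h_136 = 9
  h_137 = 5;  h_138 = 8;  h_139 = 10;  h_140 = 14;  h_141 = 10;  h_142 = 10
  h_143 = 7;  h_144 = 3;  h_145 = 7;  h_146 = 8;  h_147 = 7;  h_148 = 2
  h_149 = 13;  h_150 = 6;  h_151 = 6;  h_152 = 10;  h_153 = 15;  h_154 = 5
  h_155 = 0;  h_156 = 16;  h_157 = 5;  h_158 = 6;  h_159 = 0;  h_160 = 10
  h_161 = 12;  h_162 = 16;  h_163 = 13;  h_164 = 5;  h_165 = 12;  h_166 = 2
  h_167 = 8;  h_168 = 1;  h_169 = 15;  h_170 = 1;  h_171 = 6;  h_172 = 2
  h_173 = 5;  h_174 = 12;  h_175 = 3;  h_176 = 13;  h_177 = 12;  h_178 = 10
  h_179 = 13;  h_180 = 1;  h_181 = 16;  h_182 = 9;  h_183 = 14;  h_184 = 9
  h_185 = 15;  h_186 = 3;  h_187 = 7;  h_188 = 12;  h_189 = 8;  h_190 = 7
  h_191 = 4;  h_192 = 2;  h_193 = 0;  h_194 = 6;  h_195 = 0;  h_196 = 9
  h_197 = 15;  h_198 = 1;  h_199 = 9;  h_200 = 11;  h_201 = 14;  h_202 = 7
  h_203 = 3;  h_204 = 11;  h_205 = 10;  h_206 = 16;  h_207 = 14;  h_208 = 15
  h_209 = 12;  h_210 = 15;  h_211 = 13;  h_212 = 0;  h_213 = 15;  h_214 = 15
  h_215 = 6;  h_216 = 3;  h_217 = 4;  h_218 = 9;  h_219 = 3;  h_220 = 16
  h_221 = 0;  h_222 = 6;  h_223 = 5;  h_224 = 1;  h_225 = 16;  h_226 = 15
  h_227 = 4;  h_228 = 0;  h_229 = 12;  h_230 = 5;  h_231 = 7;  h_232 = 1
  h_233 = 9;  h_234 = 14;  h_235 = 2;  h_236 = 4;  h_237 = 13;  h_238 = 13
  h_239 = 5;  h_240 = 13;  h_241 = 0;  h_242 = 2;  h_243 = 15;  h_244 = 14
  h_245 = 6;  h_246 = 14;  h_247 = 6;  h_248 = 3;  h_249 = 6;  h_250 = 10
  h_251 = 10;  h_252 = 1;  h_253 = 13;  h_254 = 1;  h_255 = 1;  h_256 = 1
  h_257 = 16;  h_258 = 7;  h_259 = 14;  h_260 = 5;  h_261 = 5;  h_262 = 15
  h_263 = 0;  h_264 = 12;  h_265 = 13;  h_266 = 2;  h_267 = 2;  h_268 = 4
  h_269 = 11;  h_270 = 5;  h_271 = 7;  h_272 = 2;  h_273 = 7;  h_274 = 12
  h_275 = 13;  h_276 = 12;  h_277 = 12;  h_278 = 4;  h_279 = 10;  h_280 = 6
h_281 = 12·6 + 7·10 + 15·4 + 5·12 + 2·12 = 14
h_282 = 12·14 + 7·6 + 15·10 + 5·4 + 2·12 = 13

13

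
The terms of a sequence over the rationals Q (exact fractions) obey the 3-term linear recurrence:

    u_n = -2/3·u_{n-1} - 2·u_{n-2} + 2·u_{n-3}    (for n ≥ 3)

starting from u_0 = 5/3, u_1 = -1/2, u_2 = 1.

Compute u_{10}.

u_3 = -2/3·1 + -2·-1/2 + 2·5/3 = 11/3
u_4 = -2/3·11/3 + -2·1 + 2·-1/2 = -49/9
u_5 = -2/3·-49/9 + -2·11/3 + 2·1 = -46/27
u_6 = -2/3·-46/27 + -2·-49/9 + 2·11/3 = 1568/81
u_7 = -2/3·1568/81 + -2·-46/27 + 2·-49/9 = -4954/243
u_8 = -2/3·-4954/243 + -2·1568/81 + 2·-46/27 = -20800/729
u_9 = -2/3·-20800/729 + -2·-4954/243 + 2·1568/81 = 215444/2187
u_10 = -2/3·215444/2187 + -2·-20800/729 + 2·-4954/243 = -324004/6561

-324004/6561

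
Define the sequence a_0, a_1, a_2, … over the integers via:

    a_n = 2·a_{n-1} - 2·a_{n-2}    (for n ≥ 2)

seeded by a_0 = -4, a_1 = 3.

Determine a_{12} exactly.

256

a_2 = 2·3 + -2·-4 = 14
a_3 = 2·14 + -2·3 = 22
a_4 = 2·22 + -2·14 = 16
a_5 = 2·16 + -2·22 = -12
a_6 = 2·-12 + -2·16 = -56
a_7 = 2·-56 + -2·-12 = -88
a_8 = 2·-88 + -2·-56 = -64
a_9 = 2·-64 + -2·-88 = 48
a_10 = 2·48 + -2·-64 = 224
a_11 = 2·224 + -2·48 = 352
a_12 = 2·352 + -2·224 = 256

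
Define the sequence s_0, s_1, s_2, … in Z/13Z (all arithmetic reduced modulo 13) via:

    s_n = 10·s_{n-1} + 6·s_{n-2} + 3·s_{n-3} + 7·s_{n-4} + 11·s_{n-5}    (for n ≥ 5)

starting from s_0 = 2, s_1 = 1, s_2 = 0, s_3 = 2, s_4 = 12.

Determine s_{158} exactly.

s_5 = 10·12 + 6·2 + 3·0 + 7·1 + 11·2 = 5
s_6 = 10·5 + 6·12 + 3·2 + 7·0 + 11·1 = 9
s_7 = 10·9 + 6·5 + 3·12 + 7·2 + 11·0 = 1
s_8 = 10·1 + 6·9 + 3·5 + 7·12 + 11·2 = 3
s_9 = 10·3 + 6·1 + 3·9 + 7·5 + 11·12 = 9
s_10 = 10·9 + 6·3 + 3·1 + 7·9 + 11·5 = 8
Continuing the recurrence:
  s_11 = 2;  s_12 = 10;  s_13 = 11;  s_14 = 6;  s_15 = 11;  s_16 = 11
  s_17 = 4;  s_18 = 3;  s_19 = 9;  s_20 = 6;  s_21 = 12;  s_22 = 1
  s_23 = 1;  s_24 = 11;  s_25 = 9;  s_26 = 12;  s_27 = 4;  s_28 = 6
  s_29 = 5;  s_30 = 8;  s_31 = 2;  s_32 = 0;  s_33 = 7;  s_34 = 5
  s_35 = 12;  s_36 = 11;  s_37 = 12;  s_38 = 9;  s_39 = 9;  s_40 = 12
  s_41 = 3;  s_42 = 12;  s_43 = 11;  s_44 = 10;  s_45 = 4;  s_46 = 3
  s_47 = 7;  s_48 = 5;  s_49 = 5;  s_50 = 10;  s_51 = 6;  s_52 = 0
  s_53 = 0;  s_54 = 0;  s_55 = 9;  s_56 = 0;  s_57 = 2;  s_58 = 8
  s_59 = 12;  s_60 = 0;  s_61 = 6;  s_62 = 5;  s_63 = 11;  s_64 = 4
  s_65 = 7;  s_66 = 7;  s_67 = 9;  s_68 = 3;  s_69 = 3;  s_70 = 6
  s_71 = 6;  s_72 = 4;  s_73 = 5;  s_74 = 11;  s_75 = 0;  s_76 = 6
  s_77 = 3;  s_78 = 3;  s_79 = 5;  s_80 = 2;  s_81 = 3;  s_82 = 7
  s_83 = 6;  s_84 = 11;  s_85 = 2;  s_86 = 4;  s_87 = 9;  s_88 = 3
  s_89 = 10;  s_90 = 0;  s_91 = 7;  s_92 = 12;  s_93 = 5;  s_94 = 6
  s_95 = 6;  s_96 = 12;  s_97 = 3;  s_98 = 9;  s_99 = 5;  s_100 = 3
  s_101 = 6;  s_102 = 7;  s_103 = 2;  s_104 = 0;  s_105 = 4;  s_106 = 5
  s_107 = 9;  s_108 = 11;  s_109 = 12;  s_110 = 6;  s_111 = 10;  s_112 = 10
  s_113 = 6;  s_114 = 12;  s_115 = 10;  s_116 = 6;  s_117 = 9;  s_118 = 7
  s_119 = 6;  s_120 = 8;  s_121 = 6;  s_122 = 1;  s_123 = 7;  s_124 = 8
  s_125 = 8;  s_126 = 1;  s_127 = 12;  s_128 = 10;  s_129 = 7;  s_130 = 1
  s_131 = 8;  s_132 = 10;  s_133 = 11;  s_134 = 5;  s_135 = 5;  s_136 = 11
  s_137 = 4;  s_138 = 4;  s_139 = 5;  s_140 = 10;  s_141 = 5;  s_142 = 2
  s_143 = 3;  s_144 = 0;  s_145 = 0;  s_146 = 0;  s_147 = 4;  s_148 = 8
  s_149 = 0;  s_150 = 8;  s_151 = 2;  s_152 = 12;  s_153 = 10;  s_154 = 0
  s_155 = 3;  s_156 = 10
s_157 = 10·10 + 6·3 + 3·0 + 7·10 + 11·12 = 8
s_158 = 10·8 + 6·10 + 3·3 + 7·0 + 11·10 = 12

12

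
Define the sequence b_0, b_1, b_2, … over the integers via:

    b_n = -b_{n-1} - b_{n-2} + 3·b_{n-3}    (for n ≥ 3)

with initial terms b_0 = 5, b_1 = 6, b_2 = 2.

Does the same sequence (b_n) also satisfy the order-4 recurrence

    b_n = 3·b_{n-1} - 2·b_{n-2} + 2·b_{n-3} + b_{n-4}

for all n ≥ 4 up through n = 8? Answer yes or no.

Terms b_0..b_8: 5, 6, 2, 7, 9, -10, 22, 15, -67
n=4: candidate gives 34, actual b_4 = 9 ✗

no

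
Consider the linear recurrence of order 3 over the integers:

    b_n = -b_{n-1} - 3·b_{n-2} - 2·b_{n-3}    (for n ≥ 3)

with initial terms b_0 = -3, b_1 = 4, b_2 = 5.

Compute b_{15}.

-6091

b_3 = -1·5 + -3·4 + -2·-3 = -11
b_4 = -1·-11 + -3·5 + -2·4 = -12
b_5 = -1·-12 + -3·-11 + -2·5 = 35
b_6 = -1·35 + -3·-12 + -2·-11 = 23
b_7 = -1·23 + -3·35 + -2·-12 = -104
b_8 = -1·-104 + -3·23 + -2·35 = -35
b_9 = -1·-35 + -3·-104 + -2·23 = 301
b_10 = -1·301 + -3·-35 + -2·-104 = 12
b_11 = -1·12 + -3·301 + -2·-35 = -845
b_12 = -1·-845 + -3·12 + -2·301 = 207
b_13 = -1·207 + -3·-845 + -2·12 = 2304
b_14 = -1·2304 + -3·207 + -2·-845 = -1235
b_15 = -1·-1235 + -3·2304 + -2·207 = -6091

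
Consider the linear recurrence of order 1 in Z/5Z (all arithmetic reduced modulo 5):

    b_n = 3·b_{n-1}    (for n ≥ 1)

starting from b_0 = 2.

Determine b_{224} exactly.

b_1 = 3·2 = 1
b_2 = 3·1 = 3
b_3 = 3·3 = 4
b_4 = 3·4 = 2
(b_4) = (2) = (b_0), so the sequence has period 4.
224 ≡ 0 (mod 4), hence b_224 = b_0 = 2.

2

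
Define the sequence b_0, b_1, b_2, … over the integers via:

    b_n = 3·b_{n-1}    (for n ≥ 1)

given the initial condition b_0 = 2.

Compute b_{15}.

b_1 = 3·2 = 6
b_2 = 3·6 = 18
b_3 = 3·18 = 54
b_4 = 3·54 = 162
b_5 = 3·162 = 486
b_6 = 3·486 = 1458
b_7 = 3·1458 = 4374
b_8 = 3·4374 = 13122
b_9 = 3·13122 = 39366
b_10 = 3·39366 = 118098
b_11 = 3·118098 = 354294
b_12 = 3·354294 = 1062882
b_13 = 3·1062882 = 3188646
b_14 = 3·3188646 = 9565938
b_15 = 3·9565938 = 28697814

28697814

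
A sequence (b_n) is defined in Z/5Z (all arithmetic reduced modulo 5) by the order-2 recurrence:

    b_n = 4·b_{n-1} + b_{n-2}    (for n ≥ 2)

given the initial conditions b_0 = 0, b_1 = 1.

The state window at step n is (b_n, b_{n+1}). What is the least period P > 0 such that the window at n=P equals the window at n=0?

n=0: window = (0, 1)
n=1: window = (1, 4)
n=2: window = (4, 2)
n=3: window = (2, 2)
n=4: window = (2, 0)
n=5: window = (0, 2)
n=6: window = (2, 3)
n=7: window = (3, 4)
n=8: window = (4, 4)
n=9: window = (4, 0)
n=10: window = (0, 4)
n=11: window = (4, 1)
n=12: window = (1, 3)
n=13: window = (3, 3)
n=14: window = (3, 0)
n=15: window = (0, 3)
n=16: window = (3, 2)
n=17: window = (2, 1)
n=18: window = (1, 1)
n=19: window = (1, 0)
n=20: window = (0, 1)
window at n=20 equals window at n=0 → period = 20

20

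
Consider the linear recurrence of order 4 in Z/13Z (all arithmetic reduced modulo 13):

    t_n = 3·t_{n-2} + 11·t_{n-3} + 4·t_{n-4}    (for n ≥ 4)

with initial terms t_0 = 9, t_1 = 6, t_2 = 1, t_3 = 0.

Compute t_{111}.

t_4 = 0·0 + 3·1 + 11·6 + 4·9 = 1
t_5 = 0·1 + 3·0 + 11·1 + 4·6 = 9
t_6 = 0·9 + 3·1 + 11·0 + 4·1 = 7
t_7 = 0·7 + 3·9 + 11·1 + 4·0 = 12
t_8 = 0·12 + 3·7 + 11·9 + 4·1 = 7
t_9 = 0·7 + 3·12 + 11·7 + 4·9 = 6
t_10 = 0·6 + 3·7 + 11·12 + 4·7 = 12
t_11 = 0·12 + 3·6 + 11·7 + 4·12 = 0
t_12 = 0·0 + 3·12 + 11·6 + 4·7 = 0
t_13 = 0·0 + 3·0 + 11·12 + 4·6 = 0
t_14 = 0·0 + 3·0 + 11·0 + 4·12 = 9
t_15 = 0·9 + 3·0 + 11·0 + 4·0 = 0
t_16 = 0·0 + 3·9 + 11·0 + 4·0 = 1
t_17 = 0·1 + 3·0 + 11·9 + 4·0 = 8
t_18 = 0·8 + 3·1 + 11·0 + 4·9 = 0
t_19 = 0·0 + 3·8 + 11·1 + 4·0 = 9
t_20 = 0·9 + 3·0 + 11·8 + 4·1 = 1
t_21 = 0·1 + 3·9 + 11·0 + 4·8 = 7
t_22 = 0·7 + 3·1 + 11·9 + 4·0 = 11
t_23 = 0·11 + 3·7 + 11·1 + 4·9 = 3
t_24 = 0·3 + 3·11 + 11·7 + 4·1 = 10
t_25 = 0·10 + 3·3 + 11·11 + 4·7 = 2
t_26 = 0·2 + 3·10 + 11·3 + 4·11 = 3
t_27 = 0·3 + 3·2 + 11·10 + 4·3 = 11
t_28 = 0·11 + 3·3 + 11·2 + 4·10 = 6
t_29 = 0·6 + 3·11 + 11·3 + 4·2 = 9
t_30 = 0·9 + 3·6 + 11·11 + 4·3 = 8
t_31 = 0·8 + 3·9 + 11·6 + 4·11 = 7
t_32 = 0·7 + 3·8 + 11·9 + 4·6 = 4
t_33 = 0·4 + 3·7 + 11·8 + 4·9 = 2
t_34 = 0·2 + 3·4 + 11·7 + 4·8 = 4
t_35 = 0·4 + 3·2 + 11·4 + 4·7 = 0
t_36 = 0·0 + 3·4 + 11·2 + 4·4 = 11
t_37 = 0·11 + 3·0 + 11·4 + 4·2 = 0
t_38 = 0·0 + 3·11 + 11·0 + 4·4 = 10
t_39 = 0·10 + 3·0 + 11·11 + 4·0 = 4
t_40 = 0·4 + 3·10 + 11·0 + 4·11 = 9
t_41 = 0·9 + 3·4 + 11·10 + 4·0 = 5
t_42 = 0·5 + 3·9 + 11·4 + 4·10 = 7
t_43 = 0·7 + 3·5 + 11·9 + 4·4 = 0
t_44 = 0·0 + 3·7 + 11·5 + 4·9 = 8
t_45 = 0·8 + 3·0 + 11·7 + 4·5 = 6
t_46 = 0·6 + 3·8 + 11·0 + 4·7 = 0
t_47 = 0·0 + 3·6 + 11·8 + 4·0 = 2
t_48 = 0·2 + 3·0 + 11·6 + 4·8 = 7
t_49 = 0·7 + 3·2 + 11·0 + 4·6 = 4
t_50 = 0·4 + 3·7 + 11·2 + 4·0 = 4
t_51 = 0·4 + 3·4 + 11·7 + 4·2 = 6
t_52 = 0·6 + 3·4 + 11·4 + 4·7 = 6
t_53 = 0·6 + 3·6 + 11·4 + 4·4 = 0
t_54 = 0·0 + 3·6 + 11·6 + 4·4 = 9
t_55 = 0·9 + 3·0 + 11·6 + 4·6 = 12
t_56 = 0·12 + 3·9 + 11·0 + 4·6 = 12
t_57 = 0·12 + 3·12 + 11·9 + 4·0 = 5
t_58 = 0·5 + 3·12 + 11·12 + 4·9 = 9
t_59 = 0·9 + 3·5 + 11·12 + 4·12 = 0
t_60 = 0·0 + 3·9 + 11·5 + 4·12 = 0
t_61 = 0·0 + 3·0 + 11·9 + 4·5 = 2
t_62 = 0·2 + 3·0 + 11·0 + 4·9 = 10
t_63 = 0·10 + 3·2 + 11·0 + 4·0 = 6
t_64 = 0·6 + 3·10 + 11·2 + 4·0 = 0
t_65 = 0·0 + 3·6 + 11·10 + 4·2 = 6
t_66 = 0·6 + 3·0 + 11·6 + 4·10 = 2
t_67 = 0·2 + 3·6 + 11·0 + 4·6 = 3
t_68 = 0·3 + 3·2 + 11·6 + 4·0 = 7
t_69 = 0·7 + 3·3 + 11·2 + 4·6 = 3
t_70 = 0·3 + 3·7 + 11·3 + 4·2 = 10
t_71 = 0·10 + 3·3 + 11·7 + 4·3 = 7
t_72 = 0·7 + 3·10 + 11·3 + 4·7 = 0
t_73 = 0·0 + 3·7 + 11·10 + 4·3 = 0
t_74 = 0·0 + 3·0 + 11·7 + 4·10 = 0
t_75 = 0·0 + 3·0 + 11·0 + 4·7 = 2
t_76 = 0·2 + 3·0 + 11·0 + 4·0 = 0
t_77 = 0·0 + 3·2 + 11·0 + 4·0 = 6
t_78 = 0·6 + 3·0 + 11·2 + 4·0 = 9
t_79 = 0·9 + 3·6 + 11·0 + 4·2 = 0
t_80 = 0·0 + 3·9 + 11·6 + 4·0 = 2
t_81 = 0·2 + 3·0 + 11·9 + 4·6 = 6
t_82 = 0·6 + 3·2 + 11·0 + 4·9 = 3
t_83 = 0·3 + 3·6 + 11·2 + 4·0 = 1
t_84 = 0·1 + 3·3 + 11·6 + 4·2 = 5
t_85 = 0·5 + 3·1 + 11·3 + 4·6 = 8
t_86 = 0·8 + 3·5 + 11·1 + 4·3 = 12
t_87 = 0·12 + 3·8 + 11·5 + 4·1 = 5
t_88 = 0·5 + 3·12 + 11·8 + 4·5 = 1
t_89 = 0·1 + 3·5 + 11·12 + 4·8 = 10
t_90 = 0·10 + 3·1 + 11·5 + 4·12 = 2
t_91 = 0·2 + 3·10 + 11·1 + 4·5 = 9
t_92 = 0·9 + 3·2 + 11·10 + 4·1 = 3
t_93 = 0·3 + 3·9 + 11·2 + 4·10 = 11
t_94 = 0·11 + 3·3 + 11·9 + 4·2 = 12
t_95 = 0·12 + 3·11 + 11·3 + 4·9 = 11
t_96 = 0·11 + 3·12 + 11·11 + 4·3 = 0
t_97 = 0·0 + 3·11 + 11·12 + 4·11 = 1
t_98 = 0·1 + 3·0 + 11·11 + 4·12 = 0
t_99 = 0·0 + 3·1 + 11·0 + 4·11 = 8
t_100 = 0·8 + 3·0 + 11·1 + 4·0 = 11
t_101 = 0·11 + 3·8 + 11·0 + 4·1 = 2
t_102 = 0·2 + 3·11 + 11·8 + 4·0 = 4
t_103 = 0·4 + 3·2 + 11·11 + 4·8 = 3
t_104 = 0·3 + 3·4 + 11·2 + 4·11 = 0
t_105 = 0·0 + 3·3 + 11·4 + 4·2 = 9
t_106 = 0·9 + 3·0 + 11·3 + 4·4 = 10
t_107 = 0·10 + 3·9 + 11·0 + 4·3 = 0
t_108 = 0·0 + 3·10 + 11·9 + 4·0 = 12
t_109 = 0·12 + 3·0 + 11·10 + 4·9 = 3
t_110 = 0·3 + 3·12 + 11·0 + 4·10 = 11
t_111 = 0·11 + 3·3 + 11·12 + 4·0 = 11

11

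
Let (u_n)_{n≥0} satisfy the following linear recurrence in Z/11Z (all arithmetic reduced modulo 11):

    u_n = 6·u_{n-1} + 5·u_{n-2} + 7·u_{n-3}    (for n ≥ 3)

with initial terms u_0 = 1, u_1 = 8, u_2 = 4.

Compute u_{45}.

2

u_3 = 6·4 + 5·8 + 7·1 = 5
u_4 = 6·5 + 5·4 + 7·8 = 7
u_5 = 6·7 + 5·5 + 7·4 = 7
u_6 = 6·7 + 5·7 + 7·5 = 2
u_7 = 6·2 + 5·7 + 7·7 = 8
u_8 = 6·8 + 5·2 + 7·7 = 8
u_9 = 6·8 + 5·8 + 7·2 = 3
u_10 = 6·3 + 5·8 + 7·8 = 4
u_11 = 6·4 + 5·3 + 7·8 = 7
u_12 = 6·7 + 5·4 + 7·3 = 6
u_13 = 6·6 + 5·7 + 7·4 = 0
u_14 = 6·0 + 5·6 + 7·7 = 2
u_15 = 6·2 + 5·0 + 7·6 = 10
u_16 = 6·10 + 5·2 + 7·0 = 4
u_17 = 6·4 + 5·10 + 7·2 = 0
u_18 = 6·0 + 5·4 + 7·10 = 2
u_19 = 6·2 + 5·0 + 7·4 = 7
u_20 = 6·7 + 5·2 + 7·0 = 8
u_21 = 6·8 + 5·7 + 7·2 = 9
u_22 = 6·9 + 5·8 + 7·7 = 0
u_23 = 6·0 + 5·9 + 7·8 = 2
u_24 = 6·2 + 5·0 + 7·9 = 9
u_25 = 6·9 + 5·2 + 7·0 = 9
u_26 = 6·9 + 5·9 + 7·2 = 3
u_27 = 6·3 + 5·9 + 7·9 = 5
u_28 = 6·5 + 5·3 + 7·9 = 9
u_29 = 6·9 + 5·5 + 7·3 = 1
u_30 = 6·1 + 5·9 + 7·5 = 9
u_31 = 6·9 + 5·1 + 7·9 = 1
u_32 = 6·1 + 5·9 + 7·1 = 3
u_33 = 6·3 + 5·1 + 7·9 = 9
u_34 = 6·9 + 5·3 + 7·1 = 10
u_35 = 6·10 + 5·9 + 7·3 = 5
u_36 = 6·5 + 5·10 + 7·9 = 0
u_37 = 6·0 + 5·5 + 7·10 = 7
u_38 = 6·7 + 5·0 + 7·5 = 0
u_39 = 6·0 + 5·7 + 7·0 = 2
u_40 = 6·2 + 5·0 + 7·7 = 6
u_41 = 6·6 + 5·2 + 7·0 = 2
u_42 = 6·2 + 5·6 + 7·2 = 1
u_43 = 6·1 + 5·2 + 7·6 = 3
u_44 = 6·3 + 5·1 + 7·2 = 4
u_45 = 6·4 + 5·3 + 7·1 = 2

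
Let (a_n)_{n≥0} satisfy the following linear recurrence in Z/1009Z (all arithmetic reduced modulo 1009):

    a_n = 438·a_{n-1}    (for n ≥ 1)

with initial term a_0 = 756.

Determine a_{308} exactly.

103

a_1 = 438·756 = 176
a_2 = 438·176 = 404
a_3 = 438·404 = 377
a_4 = 438·377 = 659
a_5 = 438·659 = 68
a_6 = 438·68 = 523
a_7 = 438·523 = 31
a_8 = 438·31 = 461
a_9 = 438·461 = 118
a_10 = 438·118 = 225
a_11 = 438·225 = 677
a_12 = 438·677 = 889
a_13 = 438·889 = 917
a_14 = 438·917 = 64
a_15 = 438·64 = 789
a_16 = 438·789 = 504
a_17 = 438·504 = 790
a_18 = 438·790 = 942
a_19 = 438·942 = 924
a_20 = 438·924 = 103
a_21 = 438·103 = 718
a_22 = 438·718 = 685
a_23 = 438·685 = 357
a_24 = 438·357 = 980
a_25 = 438·980 = 415
a_26 = 438·415 = 150
a_27 = 438·150 = 115
a_28 = 438·115 = 929
a_29 = 438·929 = 275
a_30 = 438·275 = 379
a_31 = 438·379 = 526
a_32 = 438·526 = 336
a_33 = 438·336 = 863
a_34 = 438·863 = 628
a_35 = 438·628 = 616
a_36 = 438·616 = 405
a_37 = 438·405 = 815
a_38 = 438·815 = 793
a_39 = 438·793 = 238
a_40 = 438·238 = 317
a_41 = 438·317 = 613
a_42 = 438·613 = 100
a_43 = 438·100 = 413
a_44 = 438·413 = 283
a_45 = 438·283 = 856
a_46 = 438·856 = 589
a_47 = 438·589 = 687
a_48 = 438·687 = 224
a_49 = 438·224 = 239
a_50 = 438·239 = 755
a_51 = 438·755 = 747
a_52 = 438·747 = 270
a_53 = 438·270 = 207
a_54 = 438·207 = 865
a_55 = 438·865 = 495
a_56 = 438·495 = 884
a_57 = 438·884 = 745
a_58 = 438·745 = 403
a_59 = 438·403 = 948
a_60 = 438·948 = 525
a_61 = 438·525 = 907
a_62 = 438·907 = 729
a_63 = 438·729 = 458
a_64 = 438·458 = 822
a_65 = 438·822 = 832
a_66 = 438·832 = 167
a_67 = 438·167 = 498
a_68 = 438·498 = 180
a_69 = 438·180 = 138
a_70 = 438·138 = 913
a_71 = 438·913 = 330
a_72 = 438·330 = 253
a_73 = 438·253 = 833
a_74 = 438·833 = 605
a_75 = 438·605 = 632
a_76 = 438·632 = 350
a_77 = 438·350 = 941
a_78 = 438·941 = 486
a_79 = 438·486 = 978
a_80 = 438·978 = 548
a_81 = 438·548 = 891
a_82 = 438·891 = 784
a_83 = 438·784 = 332
a_84 = 438·332 = 120
a_85 = 438·120 = 92
a_86 = 438·92 = 945
a_87 = 438·945 = 220
a_88 = 438·220 = 505
a_89 = 438·505 = 219
a_90 = 438·219 = 67
a_91 = 438·67 = 85
a_92 = 438·85 = 906
a_93 = 438·906 = 291
a_94 = 438·291 = 324
a_95 = 438·324 = 652
a_96 = 438·652 = 29
a_97 = 438·29 = 594
a_98 = 438·594 = 859
a_99 = 438·859 = 894
a_100 = 438·894 = 80
a_101 = 438·80 = 734
a_102 = 438·734 = 630
a_103 = 438·630 = 483
a_104 = 438·483 = 673
a_105 = 438·673 = 146
a_106 = 438·146 = 381
a_107 = 438·381 = 393
a_108 = 438·393 = 604
a_109 = 438·604 = 194
a_110 = 438·194 = 216
a_111 = 438·216 = 771
a_112 = 438·771 = 692
a_113 = 438·692 = 396
a_114 = 438·396 = 909
a_115 = 438·909 = 596
a_116 = 438·596 = 726
a_117 = 438·726 = 153
a_118 = 438·153 = 420
a_119 = 438·420 = 322
a_120 = 438·322 = 785
a_121 = 438·785 = 770
a_122 = 438·770 = 254
a_123 = 438·254 = 262
a_124 = 438·262 = 739
a_125 = 438·739 = 802
a_126 = 438·802 = 144
a_127 = 438·144 = 514
a_128 = 438·514 = 125
a_129 = 438·125 = 264
a_130 = 438·264 = 606
a_131 = 438·606 = 61
a_132 = 438·61 = 484
a_133 = 438·484 = 102
a_134 = 438·102 = 280
a_135 = 438·280 = 551
a_136 = 438·551 = 187
a_137 = 438·187 = 177
a_138 = 438·177 = 842
a_139 = 438·842 = 511
a_140 = 438·511 = 829
a_141 = 438·829 = 871
a_142 = 438·871 = 96
a_143 = 438·96 = 679
a_144 = 438·679 = 756
(a_144) = (756) = (a_0), so the sequence has period 144.
308 ≡ 20 (mod 144), hence a_308 = a_20 = 103.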